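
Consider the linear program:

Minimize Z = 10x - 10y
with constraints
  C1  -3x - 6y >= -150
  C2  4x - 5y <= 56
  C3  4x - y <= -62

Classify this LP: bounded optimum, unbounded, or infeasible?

From the feasible point (-74/9, 262/9), moving in the direction (-5, -4) keeps every constraint satisfied while Z decreases without bound.

unbounded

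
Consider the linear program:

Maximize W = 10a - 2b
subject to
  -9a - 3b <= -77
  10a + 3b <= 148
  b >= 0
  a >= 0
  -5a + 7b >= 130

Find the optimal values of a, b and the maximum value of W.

Extreme points and W = 10a - 2b:
  (0, 77/3) → W = -154/3
  (149/78, 1555/78) → W = -270/13
  (0, 148/3) → W = -296/3
  (38/5, 24) → W = 28

a = 38/5, b = 24, maximum W = 28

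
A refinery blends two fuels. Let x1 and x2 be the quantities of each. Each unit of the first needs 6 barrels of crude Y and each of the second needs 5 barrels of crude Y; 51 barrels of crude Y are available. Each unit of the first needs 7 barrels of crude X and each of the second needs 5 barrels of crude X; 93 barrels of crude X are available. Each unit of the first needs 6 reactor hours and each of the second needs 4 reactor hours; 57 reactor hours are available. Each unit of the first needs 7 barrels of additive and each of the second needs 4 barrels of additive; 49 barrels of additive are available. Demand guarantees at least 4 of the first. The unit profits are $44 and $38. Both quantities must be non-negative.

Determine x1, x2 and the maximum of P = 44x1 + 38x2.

x1 = 4, x2 = 21/4, maximum P = 751/2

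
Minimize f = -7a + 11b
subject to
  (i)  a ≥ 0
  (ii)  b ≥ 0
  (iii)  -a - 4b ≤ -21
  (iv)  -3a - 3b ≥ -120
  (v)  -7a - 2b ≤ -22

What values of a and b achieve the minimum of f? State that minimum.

Extreme points and f = -7a + 11b:
  (0, 40) → f = 440
  (0, 11) → f = 121
  (21, 0) → f = -147
  (40, 0) → f = -280
  (23/13, 125/26) → f = 81/2

a = 40, b = 0, minimum f = -280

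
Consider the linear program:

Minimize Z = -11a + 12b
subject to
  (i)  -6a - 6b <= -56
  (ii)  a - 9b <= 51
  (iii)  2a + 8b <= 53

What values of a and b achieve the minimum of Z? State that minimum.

Vertices and Z = -11a + 12b:
  (27/2, -25/6) → Z = -397/2
  (65/18, 103/18) → Z = 521/18
  (885/26, -49/26) → Z = -10323/26

a = 885/26, b = -49/26, minimum Z = -10323/26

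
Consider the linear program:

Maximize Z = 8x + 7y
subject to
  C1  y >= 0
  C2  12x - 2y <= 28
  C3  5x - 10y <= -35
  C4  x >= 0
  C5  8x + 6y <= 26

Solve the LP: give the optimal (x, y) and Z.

Vertices and Z = 8x + 7y:
  (0, 7/2) → Z = 49/2
  (5/11, 41/11) → Z = 327/11
  (0, 13/3) → Z = 91/3

The optimum lies where x = 0 and 8x + 6y = 26.
Solving simultaneously gives x = 0, y = 13/3.

x = 0, y = 13/3, maximum Z = 91/3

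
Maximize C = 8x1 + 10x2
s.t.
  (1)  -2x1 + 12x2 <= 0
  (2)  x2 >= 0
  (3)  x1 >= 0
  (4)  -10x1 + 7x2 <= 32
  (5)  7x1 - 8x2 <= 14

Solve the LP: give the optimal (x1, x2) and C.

x1 = 42/17, x2 = 7/17, maximum C = 406/17

Feasible corners and C = 8x1 + 10x2:
  (0, 0) → C = 0
  (42/17, 7/17) → C = 406/17
  (2, 0) → C = 16

The optimum lies where -2x1 + 12x2 = 0 and 7x1 - 8x2 = 14.
Solving simultaneously gives x1 = 42/17, x2 = 7/17.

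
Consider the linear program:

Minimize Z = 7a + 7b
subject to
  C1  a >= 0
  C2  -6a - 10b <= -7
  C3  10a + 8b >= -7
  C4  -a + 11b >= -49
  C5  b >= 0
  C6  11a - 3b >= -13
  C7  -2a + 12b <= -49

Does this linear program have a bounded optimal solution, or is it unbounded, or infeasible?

Feasible corners and Z = 7a + 7b:
  (49, 0) → Z = 343
  (49/2, 0) → Z = 343/2
The feasible region has finitely many vertices and no improving ray; the minimum is 343/2 at (49/2, 0).

bounded optimum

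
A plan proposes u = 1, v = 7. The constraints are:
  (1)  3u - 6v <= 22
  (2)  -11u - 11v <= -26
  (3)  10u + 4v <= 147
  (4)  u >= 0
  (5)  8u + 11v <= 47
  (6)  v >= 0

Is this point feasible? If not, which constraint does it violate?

not feasible — violates (5)

Constraint (5): 8u + 11v = 85, which is not ≤ 47. All other constraints are satisfied.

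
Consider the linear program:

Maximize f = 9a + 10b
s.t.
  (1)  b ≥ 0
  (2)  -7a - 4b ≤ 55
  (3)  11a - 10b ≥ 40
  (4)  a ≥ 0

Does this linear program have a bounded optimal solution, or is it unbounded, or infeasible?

From the feasible point (40/11, 0), moving in the direction (10, 11) keeps every constraint satisfied while f increases without bound.

unbounded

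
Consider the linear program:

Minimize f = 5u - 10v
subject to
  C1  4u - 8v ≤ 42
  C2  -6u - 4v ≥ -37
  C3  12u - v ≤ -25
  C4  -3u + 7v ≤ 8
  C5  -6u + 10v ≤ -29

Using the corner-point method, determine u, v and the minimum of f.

u = -93/38, v = -83/19, minimum f = 1195/38

Feasible corners and f = 5u - 10v:
  (-121/46, -151/23) → f = 105/2
  (-47/2, -17) → f = 105/2
  (-93/38, -83/19) → f = 1195/38

The optimum lies where 12u - v = -25 and -6u + 10v = -29.
Solving simultaneously gives u = -93/38, v = -83/19.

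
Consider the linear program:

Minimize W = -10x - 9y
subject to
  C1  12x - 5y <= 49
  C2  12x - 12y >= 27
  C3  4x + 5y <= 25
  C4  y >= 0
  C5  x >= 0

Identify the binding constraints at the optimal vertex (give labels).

C1 and C3

Extreme points and W = -10x - 9y:
  (37/8, 13/10) → W = -1159/20
  (49/12, 0) → W = -245/6
  (145/36, 16/9) → W = -1013/18
  (9/4, 0) → W = -45/2

The minimum is at (37/8, 13/10). Substituting into each constraint, equality holds for C1 and C3; the remaining constraints have slack.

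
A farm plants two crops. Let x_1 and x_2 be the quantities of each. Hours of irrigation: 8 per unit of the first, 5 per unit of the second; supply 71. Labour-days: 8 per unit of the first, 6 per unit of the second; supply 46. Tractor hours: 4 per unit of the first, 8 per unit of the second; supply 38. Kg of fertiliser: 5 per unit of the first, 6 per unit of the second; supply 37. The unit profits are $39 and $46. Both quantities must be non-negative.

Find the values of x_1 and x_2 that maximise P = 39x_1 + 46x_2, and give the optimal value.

Feasible corners and P = 39x_1 + 46x_2:
  (0, 0) → P = 0
  (0, 19/4) → P = 437/2
  (23/4, 0) → P = 897/4
  (7/2, 3) → P = 549/2

x_1 = 7/2, x_2 = 3, maximum P = 549/2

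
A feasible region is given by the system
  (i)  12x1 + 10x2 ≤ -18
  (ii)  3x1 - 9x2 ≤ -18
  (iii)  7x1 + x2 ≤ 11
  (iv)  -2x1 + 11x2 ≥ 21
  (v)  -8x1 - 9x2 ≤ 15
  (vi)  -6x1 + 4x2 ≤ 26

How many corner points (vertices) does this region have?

The feasible vertices (each the meet of two boundaries and inside every other half-plane) are:
  (-51/19, 27/19)
  (-83/27, 17/9)
  (-177/53, 69/53)
  (-147/43, 59/43)

4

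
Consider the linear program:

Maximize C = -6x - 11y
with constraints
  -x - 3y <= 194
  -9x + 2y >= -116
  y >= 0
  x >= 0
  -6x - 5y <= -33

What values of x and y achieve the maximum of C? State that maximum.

x = 11/2, y = 0, maximum C = -33

Corner points and C = -6x - 11y:
  (116/9, 0) → C = -232/3
  (11/2, 0) → C = -33
  (0, 33/5) → C = -363/5
The feasible region is unbounded (it extends along (0, 1), (2, 9)), but C strictly decreases along every unbounded feasible direction, so there is no improving ray and the maximum is attained at a vertex.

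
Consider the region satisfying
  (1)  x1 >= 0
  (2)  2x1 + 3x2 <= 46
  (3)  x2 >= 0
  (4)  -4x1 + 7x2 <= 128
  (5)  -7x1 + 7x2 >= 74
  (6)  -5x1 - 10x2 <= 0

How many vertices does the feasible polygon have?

3

The feasible vertices (each the meet of two boundaries and inside every other half-plane) are:
  (0, 46/3)
  (0, 74/7)
  (20/7, 94/7)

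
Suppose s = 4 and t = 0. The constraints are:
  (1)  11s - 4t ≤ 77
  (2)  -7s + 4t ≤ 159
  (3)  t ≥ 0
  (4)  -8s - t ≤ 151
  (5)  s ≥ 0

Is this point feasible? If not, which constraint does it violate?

feasible

(1): 44 ≤ 77 ✓
(2): -28 ≤ 159 ✓
(3): 0 ≥ 0 ✓
(4): -32 ≤ 151 ✓
(5): 4 ≥ 0 ✓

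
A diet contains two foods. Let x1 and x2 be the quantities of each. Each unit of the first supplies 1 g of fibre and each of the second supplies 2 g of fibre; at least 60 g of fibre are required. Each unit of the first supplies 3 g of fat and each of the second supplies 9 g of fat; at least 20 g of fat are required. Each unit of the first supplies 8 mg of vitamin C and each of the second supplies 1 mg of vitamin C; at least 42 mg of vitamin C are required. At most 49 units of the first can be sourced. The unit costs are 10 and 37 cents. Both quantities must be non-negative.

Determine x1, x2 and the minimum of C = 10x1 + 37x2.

x1 = 49, x2 = 11/2, minimum C = 1387/2

Feasible corners and C = 10x1 + 37x2:
  (0, 42) → C = 1554
  (8/5, 146/5) → C = 5482/5
  (49, 11/2) → C = 1387/2
The feasible region is unbounded (it extends along (0, 1)), but C strictly increases along every unbounded feasible direction, so there is no improving ray and the minimum is attained at a vertex.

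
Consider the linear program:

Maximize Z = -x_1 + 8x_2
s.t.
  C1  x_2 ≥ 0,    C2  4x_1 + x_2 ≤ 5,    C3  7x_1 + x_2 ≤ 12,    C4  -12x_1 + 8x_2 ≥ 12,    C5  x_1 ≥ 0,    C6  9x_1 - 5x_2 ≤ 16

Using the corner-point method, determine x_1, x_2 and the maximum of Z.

Extreme points and Z = -x_1 + 8x_2:
  (7/11, 27/11) → Z = 19
  (0, 5) → Z = 40
  (0, 3/2) → Z = 12

x_1 = 0, x_2 = 5, maximum Z = 40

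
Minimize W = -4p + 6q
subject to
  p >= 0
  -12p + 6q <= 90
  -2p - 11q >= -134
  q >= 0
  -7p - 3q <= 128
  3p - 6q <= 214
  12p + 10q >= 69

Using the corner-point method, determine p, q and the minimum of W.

Vertices and W = -4p + 6q:
  (0, 134/11) → W = 804/11
  (0, 69/10) → W = 207/5
  (67, 0) → W = -268
  (23/4, 0) → W = -23

At the optimal vertex, -2p - 11q = -134 and q = 0.
Solving simultaneously gives p = 67, q = 0.

p = 67, q = 0, minimum W = -268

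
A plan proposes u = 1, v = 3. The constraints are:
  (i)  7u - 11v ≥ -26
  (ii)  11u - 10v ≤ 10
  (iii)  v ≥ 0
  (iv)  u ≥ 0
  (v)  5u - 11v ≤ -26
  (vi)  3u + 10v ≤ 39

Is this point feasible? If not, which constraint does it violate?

feasible

(i): -26 ≥ -26 ✓
(ii): -19 ≤ 10 ✓
(iii): 3 ≥ 0 ✓
(iv): 1 ≥ 0 ✓
(v): -28 ≤ -26 ✓
(vi): 33 ≤ 39 ✓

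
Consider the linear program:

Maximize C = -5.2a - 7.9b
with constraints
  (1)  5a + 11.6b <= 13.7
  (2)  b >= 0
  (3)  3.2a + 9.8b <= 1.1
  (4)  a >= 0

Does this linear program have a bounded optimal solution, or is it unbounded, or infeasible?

bounded optimum

Corner points and C = -5.2a - 7.9b:
  (0.34375, 0) → C = -1.7875
  (0, 0) → C = 0
  (0, 11/98) → C = -869/980
The feasible region has finitely many vertices and no improving ray; the maximum is 0 at (0, 0).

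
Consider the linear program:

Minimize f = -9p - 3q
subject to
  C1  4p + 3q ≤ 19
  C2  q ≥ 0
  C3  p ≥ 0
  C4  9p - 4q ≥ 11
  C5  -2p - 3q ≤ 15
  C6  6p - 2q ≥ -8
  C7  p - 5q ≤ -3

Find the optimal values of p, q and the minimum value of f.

Feasible corners and f = -9p - 3q:
  (109/43, 127/43) → f = -1362/43
  (86/23, 31/23) → f = -867/23
  (67/41, 38/41) → f = -717/41

p = 86/23, q = 31/23, minimum f = -867/23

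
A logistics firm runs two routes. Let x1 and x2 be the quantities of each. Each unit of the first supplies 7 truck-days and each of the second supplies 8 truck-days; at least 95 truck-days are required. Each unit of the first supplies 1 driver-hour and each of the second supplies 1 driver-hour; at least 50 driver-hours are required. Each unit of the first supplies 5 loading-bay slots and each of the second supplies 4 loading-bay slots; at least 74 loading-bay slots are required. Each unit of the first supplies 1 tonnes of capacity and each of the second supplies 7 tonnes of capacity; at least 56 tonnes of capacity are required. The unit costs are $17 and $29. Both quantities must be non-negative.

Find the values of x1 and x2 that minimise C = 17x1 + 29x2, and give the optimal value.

x1 = 49, x2 = 1, minimum C = 862

Feasible corners and C = 17x1 + 29x2:
  (0, 50) → C = 1450
  (56, 0) → C = 952
  (49, 1) → C = 862
The feasible region is unbounded (it extends along (0, 1), (1, 0)), but C strictly increases along every unbounded feasible direction, so there is no improving ray and the minimum is attained at a vertex.

At the optimal vertex, x1 + x2 = 50 and x1 + 7x2 = 56.
Solving simultaneously gives x1 = 49, x2 = 1.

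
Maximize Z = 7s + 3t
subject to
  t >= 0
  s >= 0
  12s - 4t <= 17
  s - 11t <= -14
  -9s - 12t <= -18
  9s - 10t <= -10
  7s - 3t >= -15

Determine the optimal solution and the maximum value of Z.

The optimum lies where 12s - 4t = 17 and 7s - 3t = -15.
Solving simultaneously gives s = 111/8, t = 299/8.

s = 111/8, t = 299/8, maximum Z = 837/4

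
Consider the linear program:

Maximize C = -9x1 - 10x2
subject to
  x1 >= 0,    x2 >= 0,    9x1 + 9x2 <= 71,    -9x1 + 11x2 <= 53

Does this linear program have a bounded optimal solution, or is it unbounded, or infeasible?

Vertices and C = -9x1 - 10x2:
  (0, 0) → C = 0
  (0, 53/11) → C = -530/11
  (71/9, 0) → C = -71
  (76/45, 31/5) → C = -386/5
The feasible region has finitely many vertices and no improving ray; the maximum is 0 at (0, 0).

bounded optimum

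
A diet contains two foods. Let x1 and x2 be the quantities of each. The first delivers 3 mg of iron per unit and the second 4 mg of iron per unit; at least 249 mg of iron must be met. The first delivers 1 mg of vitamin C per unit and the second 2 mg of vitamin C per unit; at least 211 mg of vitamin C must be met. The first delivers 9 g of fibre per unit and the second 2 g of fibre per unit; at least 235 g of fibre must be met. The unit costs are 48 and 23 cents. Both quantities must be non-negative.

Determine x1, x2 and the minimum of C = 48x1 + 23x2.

Corner points and C = 48x1 + 23x2:
  (0, 235/2) → C = 5405/2
  (211, 0) → C = 10128
  (3, 104) → C = 2536
The feasible region is unbounded (it extends along (0, 1), (1, 0)), but C strictly increases along every unbounded feasible direction, so there is no improving ray and the minimum is attained at a vertex.

The binding constraints are x1 + 2x2 = 211 and 9x1 + 2x2 = 235.
Solving simultaneously gives x1 = 3, x2 = 104.

x1 = 3, x2 = 104, minimum C = 2536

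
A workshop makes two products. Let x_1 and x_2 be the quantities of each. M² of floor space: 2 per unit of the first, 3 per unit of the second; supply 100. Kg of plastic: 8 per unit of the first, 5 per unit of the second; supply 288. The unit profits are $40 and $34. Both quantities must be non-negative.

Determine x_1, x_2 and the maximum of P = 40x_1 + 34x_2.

Extreme points and P = 40x_1 + 34x_2:
  (0, 0) → P = 0
  (0, 100/3) → P = 3400/3
  (36, 0) → P = 1440
  (26, 16) → P = 1584

x_1 = 26, x_2 = 16, maximum P = 1584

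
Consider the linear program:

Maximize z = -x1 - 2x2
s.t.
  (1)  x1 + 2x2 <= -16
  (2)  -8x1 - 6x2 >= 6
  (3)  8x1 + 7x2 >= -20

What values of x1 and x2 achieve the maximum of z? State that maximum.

The optimum lies where -8x1 - 6x2 = 6 and 8x1 + 7x2 = -20.
Solving simultaneously gives x1 = 39/4, x2 = -14.

x1 = 39/4, x2 = -14, maximum z = 73/4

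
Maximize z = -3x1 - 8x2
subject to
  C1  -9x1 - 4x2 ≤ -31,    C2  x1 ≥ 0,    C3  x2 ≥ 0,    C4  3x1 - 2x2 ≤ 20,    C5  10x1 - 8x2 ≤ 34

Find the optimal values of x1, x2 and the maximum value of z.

Vertices and z = -3x1 - 8x2:
  (0, 31/4) → z = -62
  (24/7, 1/28) → z = -74/7
  (23, 49/2) → z = -265
The feasible region is unbounded (it extends along (0, 1), (2, 3)), but z strictly decreases along every unbounded feasible direction, so there is no improving ray and the maximum is attained at a vertex.

At the optimal vertex, -9x1 - 4x2 = -31 and 10x1 - 8x2 = 34.
Solving simultaneously gives x1 = 24/7, x2 = 1/28.

x1 = 24/7, x2 = 1/28, maximum z = -74/7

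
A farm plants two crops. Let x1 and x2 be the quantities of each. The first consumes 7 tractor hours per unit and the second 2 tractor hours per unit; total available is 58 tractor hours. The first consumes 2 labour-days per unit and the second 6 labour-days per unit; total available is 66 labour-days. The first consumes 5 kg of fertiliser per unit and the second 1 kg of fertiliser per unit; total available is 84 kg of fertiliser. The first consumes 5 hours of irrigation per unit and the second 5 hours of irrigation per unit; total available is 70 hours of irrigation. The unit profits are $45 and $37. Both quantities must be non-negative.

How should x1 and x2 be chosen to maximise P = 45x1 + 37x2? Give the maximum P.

x1 = 6, x2 = 8, maximum P = 566

The binding constraints are 7x1 + 2x2 = 58 and 5x1 + 5x2 = 70.
Solving simultaneously gives x1 = 6, x2 = 8.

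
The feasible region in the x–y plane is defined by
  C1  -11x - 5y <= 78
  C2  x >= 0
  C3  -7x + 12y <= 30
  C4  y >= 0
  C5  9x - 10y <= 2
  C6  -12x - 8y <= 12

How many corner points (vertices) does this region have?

4

The feasible vertices (each the meet of two boundaries and inside every other half-plane) are:
  (0, 5/2)
  (0, 0)
  (162/19, 142/19)
  (2/9, 0)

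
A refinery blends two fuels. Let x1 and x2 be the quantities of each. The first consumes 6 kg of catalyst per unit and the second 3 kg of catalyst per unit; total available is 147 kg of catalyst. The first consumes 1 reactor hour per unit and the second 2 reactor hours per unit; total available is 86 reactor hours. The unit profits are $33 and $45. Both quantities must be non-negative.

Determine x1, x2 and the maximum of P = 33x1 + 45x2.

x1 = 4, x2 = 41, maximum P = 1977

Corner points and P = 33x1 + 45x2:
  (0, 0) → P = 0
  (0, 43) → P = 1935
  (49/2, 0) → P = 1617/2
  (4, 41) → P = 1977

The binding constraints are 6x1 + 3x2 = 147 and x1 + 2x2 = 86.
Solving simultaneously gives x1 = 4, x2 = 41.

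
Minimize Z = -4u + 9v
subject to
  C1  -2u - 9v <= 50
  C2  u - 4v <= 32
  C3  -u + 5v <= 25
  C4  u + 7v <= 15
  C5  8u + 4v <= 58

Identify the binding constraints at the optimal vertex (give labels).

Vertices and Z = -4u + 9v:
  (88/17, -114/17) → Z = -1378/17
  (-25, 0) → Z = 100
  (10, -11/2) → Z = -179/2
  (-25/3, 10/3) → Z = 190/3
  (173/26, 31/26) → Z = -413/26

The minimum is at (10, -11/2). Substituting into each constraint, equality holds for C2 and C5; the remaining constraints have slack.

C2 and C5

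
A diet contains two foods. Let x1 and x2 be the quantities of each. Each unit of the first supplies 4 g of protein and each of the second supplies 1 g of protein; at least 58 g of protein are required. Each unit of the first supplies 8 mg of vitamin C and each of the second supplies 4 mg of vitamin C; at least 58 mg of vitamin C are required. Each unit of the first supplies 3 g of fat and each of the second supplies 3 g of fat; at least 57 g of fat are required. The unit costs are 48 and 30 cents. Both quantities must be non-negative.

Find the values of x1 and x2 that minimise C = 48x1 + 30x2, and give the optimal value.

x1 = 13, x2 = 6, minimum C = 804

The feasible region is unbounded (it extends along (0, 1), (1, 0)), but C strictly increases along every unbounded feasible direction, so there is no improving ray and the minimum is attained at a vertex.

The binding constraints are 4x1 + x2 = 58 and 3x1 + 3x2 = 57.
Solving simultaneously gives x1 = 13, x2 = 6.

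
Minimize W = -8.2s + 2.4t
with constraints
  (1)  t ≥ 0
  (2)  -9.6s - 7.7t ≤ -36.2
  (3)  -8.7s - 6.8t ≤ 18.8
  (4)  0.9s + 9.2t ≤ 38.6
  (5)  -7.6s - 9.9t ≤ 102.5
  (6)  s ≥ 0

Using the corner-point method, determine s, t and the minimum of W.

Vertices and W = -8.2s + 2.4t:
  (181/48, 0) → W = -7421/240
  (386/9, 0) → W = -15826/45
  (1194/2713, 11266/2713) → W = 86238/13565

The optimum lies where t = 0 and 0.9s + 9.2t = 38.6.
Solving simultaneously gives s = 386/9, t = 0.

s = 386/9, t = 0, minimum W = -15826/45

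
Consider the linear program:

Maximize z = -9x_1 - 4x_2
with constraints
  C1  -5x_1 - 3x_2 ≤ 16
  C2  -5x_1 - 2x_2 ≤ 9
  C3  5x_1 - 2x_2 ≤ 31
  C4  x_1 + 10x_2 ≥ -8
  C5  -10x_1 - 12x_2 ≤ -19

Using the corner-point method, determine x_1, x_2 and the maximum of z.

x_1 = -73/20, x_2 = 37/8, maximum z = 287/20

Vertices and z = -9x_1 - 4x_2:
  (-73/20, 37/8) → z = 287/20
  (147/26, -71/52) → z = -1181/26
  (13/4, -9/8) → z = -99/4
The feasible region is unbounded (it extends along (2, 5), (-2, 5)), but z strictly decreases along every unbounded feasible direction, so there is no improving ray and the maximum is attained at a vertex.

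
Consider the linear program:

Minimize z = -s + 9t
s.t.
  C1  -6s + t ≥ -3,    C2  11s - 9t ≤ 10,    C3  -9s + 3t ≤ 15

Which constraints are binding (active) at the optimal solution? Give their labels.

C2 and C3

Extreme points and z = -s + 9t:
  (17/43, -27/43) → z = -260/43
  (8/3, 13) → z = 343/3
  (-55/16, -85/16) → z = -355/8

The minimum is at (-55/16, -85/16). Substituting into each constraint, equality holds for C2 and C3; the remaining constraints have slack.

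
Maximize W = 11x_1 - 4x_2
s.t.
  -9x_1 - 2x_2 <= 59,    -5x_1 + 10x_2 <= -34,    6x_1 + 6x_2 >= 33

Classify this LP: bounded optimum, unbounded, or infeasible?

From the feasible point (89/15, -13/30), moving in the direction (10, 5) keeps every constraint satisfied while W increases without bound.

unbounded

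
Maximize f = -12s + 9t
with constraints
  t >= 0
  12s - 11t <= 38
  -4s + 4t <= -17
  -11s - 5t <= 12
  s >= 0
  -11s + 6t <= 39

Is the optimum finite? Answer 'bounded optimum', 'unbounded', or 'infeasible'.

The boundaries t = 0 and 12s - 11t = 38 meet at (19/6, 0), but that point violates -4s + 4t ≤ -17. Every candidate vertex is excluded by some other constraint, so the feasible region is empty.

infeasible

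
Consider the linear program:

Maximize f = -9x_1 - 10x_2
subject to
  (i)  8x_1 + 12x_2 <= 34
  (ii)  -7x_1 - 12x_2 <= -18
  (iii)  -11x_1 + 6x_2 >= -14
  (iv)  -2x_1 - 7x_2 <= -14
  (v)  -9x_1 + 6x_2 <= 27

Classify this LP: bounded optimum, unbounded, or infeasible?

bounded optimum

Feasible corners and f = -9x_1 - 10x_2:
  (31/15, 131/90) → f = -1492/45
  (-10/13, 87/26) → f = -345/13
  (182/89, 126/89) → f = -2898/89
  (-7/5, 12/5) → f = -57/5
The feasible region has finitely many vertices and no improving ray; the maximum is -57/5 at (-7/5, 12/5).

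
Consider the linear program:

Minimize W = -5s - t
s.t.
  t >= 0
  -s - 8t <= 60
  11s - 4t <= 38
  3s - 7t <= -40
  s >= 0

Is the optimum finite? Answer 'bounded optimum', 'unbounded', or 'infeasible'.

From the feasible point (426/65, 554/65), moving in the direction (0, 1) keeps every constraint satisfied while W decreases without bound.

unbounded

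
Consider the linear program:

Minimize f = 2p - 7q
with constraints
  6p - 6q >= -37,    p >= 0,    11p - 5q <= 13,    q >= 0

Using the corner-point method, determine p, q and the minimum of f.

Feasible corners and f = 2p - 7q:
  (0, 37/6) → f = -259/6
  (263/36, 485/36) → f = -2869/36
  (0, 0) → f = 0
  (13/11, 0) → f = 26/11

p = 263/36, q = 485/36, minimum f = -2869/36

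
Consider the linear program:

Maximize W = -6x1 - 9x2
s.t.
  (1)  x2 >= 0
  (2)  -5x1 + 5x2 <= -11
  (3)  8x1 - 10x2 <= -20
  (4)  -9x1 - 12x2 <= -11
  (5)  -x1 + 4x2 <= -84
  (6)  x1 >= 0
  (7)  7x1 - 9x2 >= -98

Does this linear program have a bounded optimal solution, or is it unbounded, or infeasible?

infeasible

The boundaries x2 = 0 and -x1 + 4x2 = -84 meet at (84, 0), but that point violates 8x1 - 10x2 ≤ -20. Every candidate vertex is excluded by some other constraint, so the feasible region is empty.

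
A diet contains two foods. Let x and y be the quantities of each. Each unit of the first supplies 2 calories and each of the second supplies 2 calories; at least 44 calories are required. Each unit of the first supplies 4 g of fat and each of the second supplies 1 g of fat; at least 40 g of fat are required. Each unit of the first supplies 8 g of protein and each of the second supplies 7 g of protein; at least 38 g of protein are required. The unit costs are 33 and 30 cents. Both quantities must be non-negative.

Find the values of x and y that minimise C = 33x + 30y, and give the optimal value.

x = 6, y = 16, minimum C = 678

Extreme points and C = 33x + 30y:
  (0, 40) → C = 1200
  (22, 0) → C = 726
  (6, 16) → C = 678
The feasible region is unbounded (it extends along (0, 1), (1, 0)), but C strictly increases along every unbounded feasible direction, so there is no improving ray and the minimum is attained at a vertex.

At the optimal vertex, 2x + 2y = 44 and 4x + y = 40.
Solving simultaneously gives x = 6, y = 16.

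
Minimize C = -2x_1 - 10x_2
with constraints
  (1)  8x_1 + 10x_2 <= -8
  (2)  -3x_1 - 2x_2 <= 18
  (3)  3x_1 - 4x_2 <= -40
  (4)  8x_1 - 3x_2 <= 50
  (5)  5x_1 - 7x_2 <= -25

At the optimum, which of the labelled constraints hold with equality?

Feasible corners and C = -2x_1 - 10x_2:
  (-82/7, 60/7) → C = -436/7
  (-216/31, 148/31) → C = -1048/31
  (-76/9, 11/3) → C = -178/9

The minimum is at (-82/7, 60/7). Substituting into each constraint, equality holds for (1) and (2); the remaining constraints have slack.

(1) and (2)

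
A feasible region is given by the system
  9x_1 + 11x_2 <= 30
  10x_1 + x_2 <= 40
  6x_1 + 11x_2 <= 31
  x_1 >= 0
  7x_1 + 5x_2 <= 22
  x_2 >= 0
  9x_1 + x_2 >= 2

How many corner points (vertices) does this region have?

5

Pairwise boundary intersections that survive every other constraint:
  (0, 30/11)
  (23/8, 3/8)
  (0, 2)
  (22/7, 0)
  (2/9, 0)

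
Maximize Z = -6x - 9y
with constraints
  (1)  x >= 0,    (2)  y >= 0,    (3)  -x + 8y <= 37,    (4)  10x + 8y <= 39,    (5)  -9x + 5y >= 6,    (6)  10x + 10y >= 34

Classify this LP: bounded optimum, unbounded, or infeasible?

Extreme points and Z = -6x - 9y:
  (0, 37/8) → Z = -333/8
  (0, 17/5) → Z = -153/5
  (2/11, 409/88) → Z = -3777/88
  (147/122, 411/122) → Z = -4581/122
  (11/14, 183/70) → Z = -1977/70
The feasible region has finitely many vertices and no improving ray; the maximum is -1977/70 at (11/14, 183/70).

bounded optimum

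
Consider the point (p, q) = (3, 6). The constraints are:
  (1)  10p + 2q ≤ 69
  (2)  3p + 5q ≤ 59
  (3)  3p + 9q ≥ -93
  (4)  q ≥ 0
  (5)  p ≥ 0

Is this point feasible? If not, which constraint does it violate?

(1): 42 ≤ 69 ✓
(2): 39 ≤ 59 ✓
(3): 63 ≥ -93 ✓
(4): 6 ≥ 0 ✓
(5): 3 ≥ 0 ✓

feasible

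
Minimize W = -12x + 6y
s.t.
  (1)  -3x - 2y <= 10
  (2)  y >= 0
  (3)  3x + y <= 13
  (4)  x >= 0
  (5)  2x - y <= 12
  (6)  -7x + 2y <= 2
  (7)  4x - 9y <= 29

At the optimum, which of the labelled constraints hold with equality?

(2) and (3)

Corner points and W = -12x + 6y:
  (13/3, 0) → W = -52
  (0, 0) → W = 0
  (24/13, 97/13) → W = 294/13
  (0, 1) → W = 6

The minimum is at (13/3, 0). Substituting into each constraint, equality holds for (2) and (3); the remaining constraints have slack.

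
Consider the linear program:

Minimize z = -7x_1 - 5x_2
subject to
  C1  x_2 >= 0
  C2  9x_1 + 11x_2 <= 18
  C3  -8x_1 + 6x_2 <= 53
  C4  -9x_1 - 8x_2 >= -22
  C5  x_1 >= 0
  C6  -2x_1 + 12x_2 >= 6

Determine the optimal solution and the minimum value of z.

Extreme points and z = -7x_1 - 5x_2:
  (0, 18/11) → z = -90/11
  (15/13, 9/13) → z = -150/13
  (0, 1/2) → z = -5/2

At the optimal vertex, 9x_1 + 11x_2 = 18 and -2x_1 + 12x_2 = 6.
Solving simultaneously gives x_1 = 15/13, x_2 = 9/13.

x_1 = 15/13, x_2 = 9/13, minimum z = -150/13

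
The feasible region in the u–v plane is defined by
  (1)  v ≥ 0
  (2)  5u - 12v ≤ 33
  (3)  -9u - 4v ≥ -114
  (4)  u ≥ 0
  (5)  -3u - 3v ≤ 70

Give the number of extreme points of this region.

Intersecting each pair of boundary lines and keeping only the points that satisfy every inequality leaves:
  (33/5, 0)
  (0, 0)
  (375/32, 273/128)
  (0, 57/2)

4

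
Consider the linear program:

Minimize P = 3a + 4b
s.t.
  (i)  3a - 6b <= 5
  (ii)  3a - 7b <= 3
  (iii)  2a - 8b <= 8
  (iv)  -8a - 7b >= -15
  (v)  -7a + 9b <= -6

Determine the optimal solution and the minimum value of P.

Vertices and P = 3a + 4b:
  (18/11, 3/11) → P = 6
  (15/22, -3/22) → P = 3/2
  (177/121, 57/121) → P = 69/11

a = 15/22, b = -3/22, minimum P = 3/2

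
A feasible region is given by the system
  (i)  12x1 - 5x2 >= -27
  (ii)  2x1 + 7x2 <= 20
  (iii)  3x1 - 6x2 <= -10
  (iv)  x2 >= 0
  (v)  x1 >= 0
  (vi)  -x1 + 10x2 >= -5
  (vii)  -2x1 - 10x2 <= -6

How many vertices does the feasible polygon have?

3

Pairwise boundary intersections that survive every other constraint:
  (50/33, 80/33)
  (0, 20/7)
  (0, 5/3)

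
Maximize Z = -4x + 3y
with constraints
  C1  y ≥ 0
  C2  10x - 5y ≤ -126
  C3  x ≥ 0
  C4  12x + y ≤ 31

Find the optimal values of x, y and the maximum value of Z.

x = 0, y = 31, maximum Z = 93

Vertices and Z = -4x + 3y:
  (0, 126/5) → Z = 378/5
  (29/70, 911/35) → Z = 535/7
  (0, 31) → Z = 93

At the optimal vertex, x = 0 and 12x + y = 31.
Solving simultaneously gives x = 0, y = 31.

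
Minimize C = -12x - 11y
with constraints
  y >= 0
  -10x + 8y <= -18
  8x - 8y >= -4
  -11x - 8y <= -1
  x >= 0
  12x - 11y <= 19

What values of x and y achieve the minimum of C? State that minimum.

Extreme points and C = -12x - 11y:
  (11, 23/2) → C = -517/2
  (23/7, 13/7) → C = -419/7
  (49/2, 25) → C = -569

The binding constraints are 8x - 8y = -4 and 12x - 11y = 19.
Solving simultaneously gives x = 49/2, y = 25.

x = 49/2, y = 25, minimum C = -569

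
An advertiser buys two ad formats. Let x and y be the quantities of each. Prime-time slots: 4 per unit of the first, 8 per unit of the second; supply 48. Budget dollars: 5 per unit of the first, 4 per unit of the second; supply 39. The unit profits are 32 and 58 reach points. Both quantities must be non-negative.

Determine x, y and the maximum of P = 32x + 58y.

Corner points and P = 32x + 58y:
  (0, 0) → P = 0
  (0, 6) → P = 348
  (39/5, 0) → P = 1248/5
  (5, 7/2) → P = 363

The optimum lies where 4x + 8y = 48 and 5x + 4y = 39.
Solving simultaneously gives x = 5, y = 7/2.

x = 5, y = 7/2, maximum P = 363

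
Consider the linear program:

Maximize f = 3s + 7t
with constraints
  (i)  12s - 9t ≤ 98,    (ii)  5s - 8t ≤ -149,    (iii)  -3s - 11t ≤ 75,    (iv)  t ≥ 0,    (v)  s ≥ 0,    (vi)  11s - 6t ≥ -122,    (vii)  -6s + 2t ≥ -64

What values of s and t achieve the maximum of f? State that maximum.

s = 314/7, t = 718/7, maximum f = 5968/7

Vertices and f = 3s + 7t:
  (0, 149/8) → f = 1043/8
  (405/19, 607/19) → f = 5464/19
  (0, 61/3) → f = 427/3
  (314/7, 718/7) → f = 5968/7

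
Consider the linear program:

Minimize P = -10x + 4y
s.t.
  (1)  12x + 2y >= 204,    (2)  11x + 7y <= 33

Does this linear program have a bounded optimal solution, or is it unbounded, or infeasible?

unbounded

From the feasible point (681/31, -924/31), moving in the direction (2, -12) keeps every constraint satisfied while P decreases without bound.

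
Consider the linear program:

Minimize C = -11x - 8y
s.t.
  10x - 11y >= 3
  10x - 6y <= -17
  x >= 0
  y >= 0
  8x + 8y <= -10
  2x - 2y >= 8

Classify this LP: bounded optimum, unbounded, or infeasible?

infeasible

The boundaries 8x + 8y = -10 and 2x - 2y = 8 meet at (11/8, -21/8), but that point violates 10x - 6y ≤ -17. Every candidate vertex is excluded by some other constraint, so the feasible region is empty.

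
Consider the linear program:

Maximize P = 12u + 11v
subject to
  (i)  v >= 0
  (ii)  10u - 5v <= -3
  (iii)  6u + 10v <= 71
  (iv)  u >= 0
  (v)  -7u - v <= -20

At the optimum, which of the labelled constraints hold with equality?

Corner points and P = 12u + 11v:
  (5/2, 28/5) → P = 458/5
  (97/45, 221/45) → P = 719/9
  (129/64, 377/64) → P = 5695/64

The maximum is at (5/2, 28/5). Substituting into each constraint, equality holds for (ii) and (iii); the remaining constraints have slack.

(ii) and (iii)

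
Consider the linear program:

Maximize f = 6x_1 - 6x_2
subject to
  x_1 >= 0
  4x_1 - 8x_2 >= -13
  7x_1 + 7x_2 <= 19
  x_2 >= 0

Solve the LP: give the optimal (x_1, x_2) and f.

x_1 = 19/7, x_2 = 0, maximum f = 114/7

Corner points and f = 6x_1 - 6x_2:
  (0, 13/8) → f = -39/4
  (0, 0) → f = 0
  (61/84, 167/84) → f = -53/7
  (19/7, 0) → f = 114/7

The optimum lies where 7x_1 + 7x_2 = 19 and x_2 = 0.
Solving simultaneously gives x_1 = 19/7, x_2 = 0.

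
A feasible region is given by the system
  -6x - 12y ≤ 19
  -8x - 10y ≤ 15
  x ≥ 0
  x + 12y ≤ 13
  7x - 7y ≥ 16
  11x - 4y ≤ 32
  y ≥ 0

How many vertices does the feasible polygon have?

The feasible vertices (each the meet of two boundaries and inside every other half-plane) are:
  (283/91, 75/91)
  (109/34, 111/136)
  (16/7, 0)
  (32/11, 0)

4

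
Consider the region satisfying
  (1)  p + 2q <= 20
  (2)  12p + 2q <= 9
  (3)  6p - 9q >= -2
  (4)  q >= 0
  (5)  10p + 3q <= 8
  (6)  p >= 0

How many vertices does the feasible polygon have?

5

The feasible vertices (each the meet of two boundaries and inside every other half-plane) are:
  (3/4, 0)
  (11/16, 3/8)
  (11/18, 17/27)
  (0, 2/9)
  (0, 0)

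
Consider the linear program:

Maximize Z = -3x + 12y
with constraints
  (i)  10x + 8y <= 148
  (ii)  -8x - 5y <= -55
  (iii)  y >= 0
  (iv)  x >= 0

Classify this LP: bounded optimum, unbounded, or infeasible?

bounded optimum

Corner points and Z = -3x + 12y:
  (74/5, 0) → Z = -222/5
  (0, 37/2) → Z = 222
  (55/8, 0) → Z = -165/8
  (0, 11) → Z = 132
The feasible region has finitely many vertices and no improving ray; the maximum is 222 at (0, 37/2).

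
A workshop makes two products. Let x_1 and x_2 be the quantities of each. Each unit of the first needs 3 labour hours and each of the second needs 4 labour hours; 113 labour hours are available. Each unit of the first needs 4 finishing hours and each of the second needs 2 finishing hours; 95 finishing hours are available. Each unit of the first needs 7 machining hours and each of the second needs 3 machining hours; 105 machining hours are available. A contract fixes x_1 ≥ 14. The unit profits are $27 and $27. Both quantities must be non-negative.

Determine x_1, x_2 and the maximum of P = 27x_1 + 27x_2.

x_1 = 14, x_2 = 7/3, maximum P = 441

Extreme points and P = 27x_1 + 27x_2:
  (15, 0) → P = 405
  (14, 0) → P = 378
  (14, 7/3) → P = 441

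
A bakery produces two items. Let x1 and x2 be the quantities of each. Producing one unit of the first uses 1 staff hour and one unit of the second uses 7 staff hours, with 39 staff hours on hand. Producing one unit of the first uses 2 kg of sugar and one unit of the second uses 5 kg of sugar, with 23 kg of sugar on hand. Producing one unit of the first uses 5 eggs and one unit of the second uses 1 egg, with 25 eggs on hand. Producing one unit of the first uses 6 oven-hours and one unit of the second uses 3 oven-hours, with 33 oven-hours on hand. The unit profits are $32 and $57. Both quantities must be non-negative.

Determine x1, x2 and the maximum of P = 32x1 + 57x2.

Feasible corners and P = 32x1 + 57x2:
  (0, 0) → P = 0
  (0, 23/5) → P = 1311/5
  (5, 0) → P = 160
  (4, 3) → P = 299
  (14/3, 5/3) → P = 733/3

The binding constraints are 2x1 + 5x2 = 23 and 6x1 + 3x2 = 33.
Solving simultaneously gives x1 = 4, x2 = 3.

x1 = 4, x2 = 3, maximum P = 299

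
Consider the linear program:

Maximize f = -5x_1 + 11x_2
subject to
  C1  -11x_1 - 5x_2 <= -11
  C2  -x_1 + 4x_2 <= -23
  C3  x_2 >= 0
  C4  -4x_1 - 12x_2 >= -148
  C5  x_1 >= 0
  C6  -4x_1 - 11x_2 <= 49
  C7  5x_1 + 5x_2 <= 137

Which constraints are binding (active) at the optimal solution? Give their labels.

C2 and C3

Corner points and f = -5x_1 + 11x_2:
  (23, 0) → f = -115
  (663/25, 22/25) → f = -3073/25
  (137/5, 0) → f = -137

The maximum is at (23, 0). Substituting into each constraint, equality holds for C2 and C3; the remaining constraints have slack.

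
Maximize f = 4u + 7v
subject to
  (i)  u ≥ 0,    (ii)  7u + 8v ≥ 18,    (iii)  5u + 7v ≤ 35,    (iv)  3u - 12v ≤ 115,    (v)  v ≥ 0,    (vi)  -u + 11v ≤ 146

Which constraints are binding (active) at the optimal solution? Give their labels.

Extreme points and f = 4u + 7v:
  (0, 9/4) → f = 63/4
  (0, 5) → f = 35
  (18/7, 0) → f = 72/7
  (7, 0) → f = 28

The maximum is at (0, 5). Substituting into each constraint, equality holds for (i) and (iii); the remaining constraints have slack.

(i) and (iii)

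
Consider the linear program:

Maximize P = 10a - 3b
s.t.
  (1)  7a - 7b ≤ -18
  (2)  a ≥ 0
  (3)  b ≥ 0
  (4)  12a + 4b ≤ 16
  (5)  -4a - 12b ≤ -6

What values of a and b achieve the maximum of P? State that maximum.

a = 5/14, b = 41/14, maximum P = -73/14

Vertices and P = 10a - 3b:
  (0, 18/7) → P = -54/7
  (5/14, 41/14) → P = -73/14
  (0, 4) → P = -12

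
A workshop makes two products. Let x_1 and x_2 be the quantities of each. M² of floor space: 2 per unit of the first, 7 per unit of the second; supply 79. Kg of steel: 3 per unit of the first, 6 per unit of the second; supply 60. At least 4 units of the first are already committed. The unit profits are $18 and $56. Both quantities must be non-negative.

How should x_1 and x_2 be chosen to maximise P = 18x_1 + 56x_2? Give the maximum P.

x_1 = 4, x_2 = 8, maximum P = 520

Corner points and P = 18x_1 + 56x_2:
  (20, 0) → P = 360
  (4, 0) → P = 72
  (4, 8) → P = 520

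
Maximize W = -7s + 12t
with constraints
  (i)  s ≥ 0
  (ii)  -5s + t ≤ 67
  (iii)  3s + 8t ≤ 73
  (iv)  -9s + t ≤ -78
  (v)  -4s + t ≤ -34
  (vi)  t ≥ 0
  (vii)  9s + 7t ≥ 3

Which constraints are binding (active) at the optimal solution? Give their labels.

(iii) and (v)

Vertices and W = -7s + 12t:
  (69/7, 38/7) → W = -27/7
  (73/3, 0) → W = -511/3
  (44/5, 6/5) → W = -236/5
  (26/3, 0) → W = -182/3

The maximum is at (69/7, 38/7). Substituting into each constraint, equality holds for (iii) and (v); the remaining constraints have slack.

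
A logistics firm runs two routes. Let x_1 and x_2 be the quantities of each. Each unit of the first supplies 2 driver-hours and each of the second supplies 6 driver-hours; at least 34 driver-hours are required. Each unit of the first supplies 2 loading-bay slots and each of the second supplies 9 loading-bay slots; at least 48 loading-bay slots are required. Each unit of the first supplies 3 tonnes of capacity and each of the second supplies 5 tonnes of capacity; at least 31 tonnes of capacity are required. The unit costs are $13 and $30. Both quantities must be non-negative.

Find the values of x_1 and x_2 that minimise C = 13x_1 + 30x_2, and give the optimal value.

x_1 = 2, x_2 = 5, minimum C = 176

Corner points and C = 13x_1 + 30x_2:
  (0, 31/5) → C = 186
  (24, 0) → C = 312
  (3, 14/3) → C = 179
  (2, 5) → C = 176
The feasible region is unbounded (it extends along (0, 1), (1, 0)), but C strictly increases along every unbounded feasible direction, so there is no improving ray and the minimum is attained at a vertex.

The binding constraints are 2x_1 + 6x_2 = 34 and 3x_1 + 5x_2 = 31.
Solving simultaneously gives x_1 = 2, x_2 = 5.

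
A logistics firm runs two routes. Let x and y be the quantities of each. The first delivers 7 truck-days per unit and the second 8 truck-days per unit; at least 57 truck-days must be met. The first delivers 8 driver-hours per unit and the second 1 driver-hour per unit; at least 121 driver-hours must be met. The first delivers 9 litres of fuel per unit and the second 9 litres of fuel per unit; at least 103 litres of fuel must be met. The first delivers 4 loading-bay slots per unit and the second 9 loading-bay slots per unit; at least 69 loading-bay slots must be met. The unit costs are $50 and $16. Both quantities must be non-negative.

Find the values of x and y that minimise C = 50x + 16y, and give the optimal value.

x = 15, y = 1, minimum C = 766

The feasible region is unbounded (it extends along (0, 1), (1, 0)), but C strictly increases along every unbounded feasible direction, so there is no improving ray and the minimum is attained at a vertex.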